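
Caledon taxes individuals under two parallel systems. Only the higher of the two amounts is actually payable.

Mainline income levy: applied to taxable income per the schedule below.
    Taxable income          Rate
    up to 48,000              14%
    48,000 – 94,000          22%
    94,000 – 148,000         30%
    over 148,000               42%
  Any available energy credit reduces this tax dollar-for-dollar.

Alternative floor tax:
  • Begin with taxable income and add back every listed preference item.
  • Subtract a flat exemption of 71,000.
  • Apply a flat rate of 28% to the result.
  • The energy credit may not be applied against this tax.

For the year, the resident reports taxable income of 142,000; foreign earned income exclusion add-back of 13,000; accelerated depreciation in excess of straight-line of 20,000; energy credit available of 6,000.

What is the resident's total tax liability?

29,120

Mainline income levy:
  48,000 × 14% = 6,720
  46,000 × 22% = 10,120
  48,000 × 30% = 14,400
  → 31,240
  Less energy credit 6,000 → 25,240

Alternative floor tax:
  Adjusted income: 142,000 + 13,000 + 20,000 = 175,000
  Less exemption 71,000 → base 104,000
  104,000 × 28% = 29,120

29,120 > 25,240, so the alternative floor tax is the binding amount.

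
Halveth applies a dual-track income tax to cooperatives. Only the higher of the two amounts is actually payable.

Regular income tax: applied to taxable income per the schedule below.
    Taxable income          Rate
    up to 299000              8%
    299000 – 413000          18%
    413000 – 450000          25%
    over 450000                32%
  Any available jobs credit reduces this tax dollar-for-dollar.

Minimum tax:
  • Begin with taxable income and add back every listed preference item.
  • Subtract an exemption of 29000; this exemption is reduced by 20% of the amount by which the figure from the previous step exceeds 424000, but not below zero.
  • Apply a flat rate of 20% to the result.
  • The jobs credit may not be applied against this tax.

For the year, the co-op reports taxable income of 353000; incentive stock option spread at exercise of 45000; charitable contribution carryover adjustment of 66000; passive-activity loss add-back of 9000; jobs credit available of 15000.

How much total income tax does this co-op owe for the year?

Minimum tax:
  Adjusted income: 353000 + 45000 + 66000 + 9000 = 473000
  Exemption: 29000 − 20% × (473000 − 424000) = 29000 − 9800 = 19200
  Base: 473000 − 19200 = 453800
  453800 × 20% = 90760

Regular income tax:
  299000 × 8% = 23920
  54000 × 18% = 9720
  → 33640
  Less jobs credit 15000 → 18640

90760 > 18640, so the minimum tax is the binding amount.

90760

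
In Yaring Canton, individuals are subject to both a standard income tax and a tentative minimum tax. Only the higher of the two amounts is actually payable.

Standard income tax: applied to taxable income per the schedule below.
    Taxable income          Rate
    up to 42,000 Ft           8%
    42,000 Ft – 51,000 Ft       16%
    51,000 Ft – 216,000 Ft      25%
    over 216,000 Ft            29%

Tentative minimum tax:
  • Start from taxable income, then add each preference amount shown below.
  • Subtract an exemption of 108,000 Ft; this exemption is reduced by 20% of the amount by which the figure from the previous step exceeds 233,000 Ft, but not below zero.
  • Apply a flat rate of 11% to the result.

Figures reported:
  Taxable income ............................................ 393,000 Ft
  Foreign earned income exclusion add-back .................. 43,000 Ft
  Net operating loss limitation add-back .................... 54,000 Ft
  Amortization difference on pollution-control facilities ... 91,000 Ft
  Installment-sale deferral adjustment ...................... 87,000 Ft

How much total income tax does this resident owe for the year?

97,380 Ft

Tentative minimum tax:
  Adjusted income: 393,000 Ft + 43,000 Ft + 54,000 Ft + 91,000 Ft + 87,000 Ft = 668,000 Ft
  Exemption: 108,000 Ft − 20% × (668,000 Ft − 233,000 Ft) = 108,000 Ft − 87,000 Ft = 21,000 Ft
  Base: 668,000 Ft − 21,000 Ft = 647,000 Ft
  647,000 Ft × 11% = 71,170 Ft

Standard income tax:
  42,000 Ft × 8% = 3,360 Ft
  9,000 Ft × 16% = 1,440 Ft
  165,000 Ft × 25% = 41,250 Ft
  177,000 Ft × 29% = 51,330 Ft
  → 97,380 Ft

97,380 Ft > 71,170 Ft, so the standard income tax governs.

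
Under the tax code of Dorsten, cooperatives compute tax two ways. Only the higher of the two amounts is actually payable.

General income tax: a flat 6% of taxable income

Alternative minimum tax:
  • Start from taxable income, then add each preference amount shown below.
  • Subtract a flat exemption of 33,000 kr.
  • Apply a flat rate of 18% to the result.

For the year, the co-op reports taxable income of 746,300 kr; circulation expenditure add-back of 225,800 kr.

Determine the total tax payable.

169,038 kr

General income tax:
  746,300 kr × 6% = 44,778 kr

Alternative minimum tax:
  Adjusted income: 746,300 kr + 225,800 kr = 972,100 kr
  Less exemption 33,000 kr → base 939,100 kr
  939,100 kr × 18% = 169,038 kr

169,038 kr > 44,778 kr, so the alternative minimum tax is the binding amount.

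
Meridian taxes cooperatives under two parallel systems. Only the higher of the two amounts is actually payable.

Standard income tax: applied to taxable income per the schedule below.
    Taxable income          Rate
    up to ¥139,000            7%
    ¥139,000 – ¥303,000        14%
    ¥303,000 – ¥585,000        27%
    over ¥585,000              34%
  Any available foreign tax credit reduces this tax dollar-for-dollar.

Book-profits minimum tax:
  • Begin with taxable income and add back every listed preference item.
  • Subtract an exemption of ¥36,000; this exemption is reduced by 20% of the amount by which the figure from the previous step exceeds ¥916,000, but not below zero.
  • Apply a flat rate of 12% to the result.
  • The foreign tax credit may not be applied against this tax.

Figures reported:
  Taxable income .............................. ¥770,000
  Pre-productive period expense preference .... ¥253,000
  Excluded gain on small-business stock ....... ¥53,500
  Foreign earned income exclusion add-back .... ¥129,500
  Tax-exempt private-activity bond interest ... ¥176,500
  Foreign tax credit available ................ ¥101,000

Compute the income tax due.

¥165,900

Book-profits minimum tax:
  Adjusted income: ¥770,000 + ¥253,000 + ¥53,500 + ¥129,500 + ¥176,500 = ¥1,382,500
  Exemption: 20% × (¥1,382,500 − ¥916,000) = ¥93,300 ≥ ¥36,000, so the exemption is fully phased out
  Base: ¥1,382,500 − ¥0 = ¥1,382,500
  ¥1,382,500 × 12% = ¥165,900

Standard income tax:
  ¥139,000 × 7% = ¥9,730
  ¥164,000 × 14% = ¥22,960
  ¥282,000 × 27% = ¥76,140
  ¥185,000 × 34% = ¥62,900
  → ¥171,730
  Less foreign tax credit ¥101,000 → ¥70,730

¥165,900 > ¥70,730, so the book-profits minimum tax is the binding amount.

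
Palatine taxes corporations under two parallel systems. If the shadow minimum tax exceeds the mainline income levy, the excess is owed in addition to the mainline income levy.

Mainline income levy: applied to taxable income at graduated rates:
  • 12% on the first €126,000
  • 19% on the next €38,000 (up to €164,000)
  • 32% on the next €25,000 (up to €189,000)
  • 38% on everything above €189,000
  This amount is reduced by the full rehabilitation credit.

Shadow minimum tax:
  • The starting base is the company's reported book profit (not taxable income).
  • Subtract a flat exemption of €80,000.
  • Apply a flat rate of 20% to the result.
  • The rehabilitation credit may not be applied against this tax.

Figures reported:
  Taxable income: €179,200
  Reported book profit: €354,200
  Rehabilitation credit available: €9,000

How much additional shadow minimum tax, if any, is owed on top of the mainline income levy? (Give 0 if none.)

€36,636

Shadow minimum tax:
  Base (reported book profit): €354,200
  Less exemption €80,000 → base €274,200
  €274,200 × 20% = €54,840

Mainline income levy:
  €126,000 × 12% = €15,120
  €38,000 × 19% = €7,220
  €15,200 × 32% = €4,864
  → €27,204
  Less rehabilitation credit €9,000 → €18,204

Excess of shadow minimum tax over mainline income levy: €54,840 − €18,204 = €36,636.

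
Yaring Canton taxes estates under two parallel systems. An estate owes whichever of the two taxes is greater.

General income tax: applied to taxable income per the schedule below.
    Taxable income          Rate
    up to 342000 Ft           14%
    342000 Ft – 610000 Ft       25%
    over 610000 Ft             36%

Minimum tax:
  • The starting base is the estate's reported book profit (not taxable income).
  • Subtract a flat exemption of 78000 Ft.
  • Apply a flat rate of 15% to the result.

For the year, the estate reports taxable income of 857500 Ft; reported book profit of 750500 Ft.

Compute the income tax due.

203980 Ft

General income tax:
  342000 Ft × 14% = 47880 Ft
  268000 Ft × 25% = 67000 Ft
  247500 Ft × 36% = 89100 Ft
  → 203980 Ft

Minimum tax:
  Base (reported book profit): 750500 Ft
  Less exemption 78000 Ft → base 672500 Ft
  672500 Ft × 15% = 100875 Ft

203980 Ft > 100875 Ft, so the general income tax governs.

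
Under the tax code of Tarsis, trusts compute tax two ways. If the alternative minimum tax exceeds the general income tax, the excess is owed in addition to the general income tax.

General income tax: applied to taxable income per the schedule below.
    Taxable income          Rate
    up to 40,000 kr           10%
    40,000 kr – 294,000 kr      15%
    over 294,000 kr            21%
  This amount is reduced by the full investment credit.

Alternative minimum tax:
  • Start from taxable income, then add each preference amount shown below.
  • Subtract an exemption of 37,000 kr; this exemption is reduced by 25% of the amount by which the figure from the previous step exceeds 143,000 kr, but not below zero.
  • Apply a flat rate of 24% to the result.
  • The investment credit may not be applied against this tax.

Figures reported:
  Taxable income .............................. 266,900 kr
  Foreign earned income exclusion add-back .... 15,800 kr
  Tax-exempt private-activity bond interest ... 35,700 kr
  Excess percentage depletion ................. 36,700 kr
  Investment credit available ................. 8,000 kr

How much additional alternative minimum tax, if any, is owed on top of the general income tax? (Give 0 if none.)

55,189 kr

Alternative minimum tax:
  Adjusted income: 266,900 kr + 15,800 kr + 35,700 kr + 36,700 kr = 355,100 kr
  Exemption: 25% × (355,100 kr − 143,000 kr) = 53,025 kr ≥ 37,000 kr, so the exemption is fully phased out
  Base: 355,100 kr − 0 kr = 355,100 kr
  355,100 kr × 24% = 85,224 kr

General income tax:
  40,000 kr × 10% = 4,000 kr
  226,900 kr × 15% = 34,035 kr
  → 38,035 kr
  Less investment credit 8,000 kr → 30,035 kr

Excess of alternative minimum tax over general income tax: 85,224 kr − 30,035 kr = 55,189 kr.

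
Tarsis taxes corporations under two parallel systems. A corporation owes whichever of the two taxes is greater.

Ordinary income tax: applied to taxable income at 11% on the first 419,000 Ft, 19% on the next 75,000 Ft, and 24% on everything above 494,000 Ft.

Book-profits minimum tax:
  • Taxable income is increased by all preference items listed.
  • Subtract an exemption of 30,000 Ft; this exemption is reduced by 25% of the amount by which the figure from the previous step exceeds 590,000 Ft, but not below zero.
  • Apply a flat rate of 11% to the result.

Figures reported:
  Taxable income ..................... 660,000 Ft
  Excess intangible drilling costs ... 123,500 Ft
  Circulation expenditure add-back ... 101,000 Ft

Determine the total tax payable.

Ordinary income tax:
  419,000 Ft × 11% = 46,090 Ft
  75,000 Ft × 19% = 14,250 Ft
  166,000 Ft × 24% = 39,840 Ft
  → 100,180 Ft

Book-profits minimum tax:
  Adjusted income: 660,000 Ft + 123,500 Ft + 101,000 Ft = 884,500 Ft
  Exemption: 25% × (884,500 Ft − 590,000 Ft) = 73,625 Ft ≥ 30,000 Ft, so the exemption is fully phased out
  Base: 884,500 Ft − 0 Ft = 884,500 Ft
  884,500 Ft × 11% = 97,295 Ft

100,180 Ft > 97,295 Ft, so the ordinary income tax governs.

100,180 Ft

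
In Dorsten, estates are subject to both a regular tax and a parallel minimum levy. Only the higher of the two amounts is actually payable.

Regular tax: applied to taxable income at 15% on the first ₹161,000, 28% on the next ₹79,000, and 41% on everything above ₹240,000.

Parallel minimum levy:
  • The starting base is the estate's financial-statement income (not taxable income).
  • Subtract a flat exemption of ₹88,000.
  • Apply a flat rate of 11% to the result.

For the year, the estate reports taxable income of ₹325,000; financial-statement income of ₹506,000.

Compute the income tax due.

Regular tax:
  ₹161,000 × 15% = ₹24,150
  ₹79,000 × 28% = ₹22,120
  ₹85,000 × 41% = ₹34,850
  → ₹81,120

Parallel minimum levy:
  Base (financial-statement income): ₹506,000
  Less exemption ₹88,000 → base ₹418,000
  ₹418,000 × 11% = ₹45,980

₹81,120 > ₹45,980, so the regular tax governs.

₹81,120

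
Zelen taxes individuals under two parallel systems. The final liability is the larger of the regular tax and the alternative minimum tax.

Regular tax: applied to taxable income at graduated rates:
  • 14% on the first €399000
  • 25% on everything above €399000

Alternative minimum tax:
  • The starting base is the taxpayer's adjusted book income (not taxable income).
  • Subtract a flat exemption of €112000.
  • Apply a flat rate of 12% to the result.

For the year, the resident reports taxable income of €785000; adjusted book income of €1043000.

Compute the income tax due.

€152360

Regular tax:
  €399000 × 14% = €55860
  €386000 × 25% = €96500
  → €152360

Alternative minimum tax:
  Base (adjusted book income): €1043000
  Less exemption €112000 → base €931000
  €931000 × 12% = €111720

€152360 > €111720, so the regular tax governs.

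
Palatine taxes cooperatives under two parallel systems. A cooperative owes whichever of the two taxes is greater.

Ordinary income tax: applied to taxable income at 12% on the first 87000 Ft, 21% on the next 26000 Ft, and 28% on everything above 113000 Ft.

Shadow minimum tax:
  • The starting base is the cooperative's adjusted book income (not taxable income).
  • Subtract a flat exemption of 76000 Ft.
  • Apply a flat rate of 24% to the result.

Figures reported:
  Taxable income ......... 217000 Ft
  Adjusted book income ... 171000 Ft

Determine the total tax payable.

45020 Ft

Ordinary income tax:
  87000 Ft × 12% = 10440 Ft
  26000 Ft × 21% = 5460 Ft
  104000 Ft × 28% = 29120 Ft
  → 45020 Ft

Shadow minimum tax:
  Base (adjusted book income): 171000 Ft
  Less exemption 76000 Ft → base 95000 Ft
  95000 Ft × 24% = 22800 Ft

45020 Ft > 22800 Ft, so the ordinary income tax governs.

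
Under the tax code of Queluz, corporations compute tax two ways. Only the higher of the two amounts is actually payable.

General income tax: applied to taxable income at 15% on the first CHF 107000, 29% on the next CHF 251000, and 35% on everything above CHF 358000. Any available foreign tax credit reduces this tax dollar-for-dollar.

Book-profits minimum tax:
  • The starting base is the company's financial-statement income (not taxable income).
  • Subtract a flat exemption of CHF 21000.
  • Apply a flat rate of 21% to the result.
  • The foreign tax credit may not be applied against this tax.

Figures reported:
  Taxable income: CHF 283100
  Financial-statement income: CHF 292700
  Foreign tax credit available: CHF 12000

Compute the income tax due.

Book-profits minimum tax:
  Base (financial-statement income): CHF 292700
  Less exemption CHF 21000 → base CHF 271700
  CHF 271700 × 21% = CHF 57057

General income tax:
  CHF 107000 × 15% = CHF 16050
  CHF 176100 × 29% = CHF 51069
  → CHF 67119
  Less foreign tax credit CHF 12000 → CHF 55119

CHF 57057 > CHF 55119, so the book-profits minimum tax is the binding amount.

CHF 57057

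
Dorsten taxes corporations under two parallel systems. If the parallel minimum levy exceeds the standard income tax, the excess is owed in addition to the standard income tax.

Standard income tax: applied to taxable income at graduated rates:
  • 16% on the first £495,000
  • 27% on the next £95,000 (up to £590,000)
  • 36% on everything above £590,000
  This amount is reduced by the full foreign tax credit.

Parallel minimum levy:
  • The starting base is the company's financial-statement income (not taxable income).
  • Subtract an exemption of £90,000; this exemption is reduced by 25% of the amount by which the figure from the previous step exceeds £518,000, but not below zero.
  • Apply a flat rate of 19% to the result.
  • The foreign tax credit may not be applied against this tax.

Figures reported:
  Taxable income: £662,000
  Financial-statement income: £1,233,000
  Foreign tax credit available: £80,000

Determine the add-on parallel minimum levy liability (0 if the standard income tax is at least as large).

Parallel minimum levy:
  Base (financial-statement income): £1,233,000
  Exemption: 25% × (£1,233,000 − £518,000) = £178,750 ≥ £90,000, so the exemption is fully phased out
  Base: £1,233,000 − £0 = £1,233,000
  £1,233,000 × 19% = £234,270

Standard income tax:
  £495,000 × 16% = £79,200
  £95,000 × 27% = £25,650
  £72,000 × 36% = £25,920
  → £130,770
  Less foreign tax credit £80,000 → £50,770

Excess of parallel minimum levy over standard income tax: £234,270 − £50,770 = £183,500.

£183,500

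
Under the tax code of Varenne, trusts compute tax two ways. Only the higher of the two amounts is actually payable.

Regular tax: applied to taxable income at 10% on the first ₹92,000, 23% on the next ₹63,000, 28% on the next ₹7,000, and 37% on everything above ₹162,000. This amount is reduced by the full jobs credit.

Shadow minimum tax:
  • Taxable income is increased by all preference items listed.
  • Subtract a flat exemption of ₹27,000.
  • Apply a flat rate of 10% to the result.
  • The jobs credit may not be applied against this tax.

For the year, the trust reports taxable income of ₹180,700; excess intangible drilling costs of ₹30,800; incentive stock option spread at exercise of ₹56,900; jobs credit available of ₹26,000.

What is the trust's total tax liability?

Regular tax:
  ₹92,000 × 10% = ₹9,200
  ₹63,000 × 23% = ₹14,490
  ₹7,000 × 28% = ₹1,960
  ₹18,700 × 37% = ₹6,919
  → ₹32,569
  Less jobs credit ₹26,000 → ₹6,569

Shadow minimum tax:
  Adjusted income: ₹180,700 + ₹30,800 + ₹56,900 = ₹268,400
  Less exemption ₹27,000 → base ₹241,400
  ₹241,400 × 10% = ₹24,140

₹24,140 > ₹6,569, so the shadow minimum tax is the binding amount.

₹24,140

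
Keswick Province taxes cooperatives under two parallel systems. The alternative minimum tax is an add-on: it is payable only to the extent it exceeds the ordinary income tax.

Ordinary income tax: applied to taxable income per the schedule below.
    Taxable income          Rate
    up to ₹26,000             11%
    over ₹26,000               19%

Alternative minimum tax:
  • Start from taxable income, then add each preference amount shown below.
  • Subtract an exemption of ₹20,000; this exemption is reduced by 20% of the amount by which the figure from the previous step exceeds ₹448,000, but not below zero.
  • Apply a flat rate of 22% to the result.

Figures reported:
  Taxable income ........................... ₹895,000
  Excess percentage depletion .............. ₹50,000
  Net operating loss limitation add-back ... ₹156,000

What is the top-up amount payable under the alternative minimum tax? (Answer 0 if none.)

₹74,250

Ordinary income tax:
  ₹26,000 × 11% = ₹2,860
  ₹869,000 × 19% = ₹165,110
  → ₹167,970

Alternative minimum tax:
  Adjusted income: ₹895,000 + ₹50,000 + ₹156,000 = ₹1,101,000
  Exemption: 20% × (₹1,101,000 − ₹448,000) = ₹130,600 ≥ ₹20,000, so the exemption is fully phased out
  Base: ₹1,101,000 − ₹0 = ₹1,101,000
  ₹1,101,000 × 22% = ₹242,220

Excess of alternative minimum tax over ordinary income tax: ₹242,220 − ₹167,970 = ₹74,250.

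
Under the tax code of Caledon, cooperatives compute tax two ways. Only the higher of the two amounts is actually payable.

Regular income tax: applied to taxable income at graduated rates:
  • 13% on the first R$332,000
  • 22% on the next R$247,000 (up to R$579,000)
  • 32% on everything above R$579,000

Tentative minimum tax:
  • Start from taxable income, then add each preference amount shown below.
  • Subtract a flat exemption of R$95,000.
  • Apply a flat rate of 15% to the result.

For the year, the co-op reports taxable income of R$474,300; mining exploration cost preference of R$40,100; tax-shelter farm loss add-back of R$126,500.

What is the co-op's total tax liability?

Tentative minimum tax:
  Adjusted income: R$474,300 + R$40,100 + R$126,500 = R$640,900
  Less exemption R$95,000 → base R$545,900
  R$545,900 × 15% = R$81,885

Regular income tax:
  R$332,000 × 13% = R$43,160
  R$142,300 × 22% = R$31,306
  → R$74,466

R$81,885 > R$74,466, so the tentative minimum tax is the binding amount.

R$81,885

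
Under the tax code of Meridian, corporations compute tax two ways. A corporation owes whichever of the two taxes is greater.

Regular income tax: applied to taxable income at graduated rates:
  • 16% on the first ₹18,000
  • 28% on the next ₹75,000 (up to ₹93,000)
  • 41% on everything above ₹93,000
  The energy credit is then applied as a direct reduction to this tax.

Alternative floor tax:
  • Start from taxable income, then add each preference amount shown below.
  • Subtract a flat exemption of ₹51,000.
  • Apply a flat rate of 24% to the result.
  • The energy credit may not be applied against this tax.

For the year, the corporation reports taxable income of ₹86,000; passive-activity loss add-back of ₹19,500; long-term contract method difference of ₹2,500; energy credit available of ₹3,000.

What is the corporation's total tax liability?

₹18,920

Alternative floor tax:
  Adjusted income: ₹86,000 + ₹19,500 + ₹2,500 = ₹108,000
  Less exemption ₹51,000 → base ₹57,000
  ₹57,000 × 24% = ₹13,680

Regular income tax:
  ₹18,000 × 16% = ₹2,880
  ₹68,000 × 28% = ₹19,040
  → ₹21,920
  Less energy credit ₹3,000 → ₹18,920

₹18,920 > ₹13,680, so the regular income tax governs.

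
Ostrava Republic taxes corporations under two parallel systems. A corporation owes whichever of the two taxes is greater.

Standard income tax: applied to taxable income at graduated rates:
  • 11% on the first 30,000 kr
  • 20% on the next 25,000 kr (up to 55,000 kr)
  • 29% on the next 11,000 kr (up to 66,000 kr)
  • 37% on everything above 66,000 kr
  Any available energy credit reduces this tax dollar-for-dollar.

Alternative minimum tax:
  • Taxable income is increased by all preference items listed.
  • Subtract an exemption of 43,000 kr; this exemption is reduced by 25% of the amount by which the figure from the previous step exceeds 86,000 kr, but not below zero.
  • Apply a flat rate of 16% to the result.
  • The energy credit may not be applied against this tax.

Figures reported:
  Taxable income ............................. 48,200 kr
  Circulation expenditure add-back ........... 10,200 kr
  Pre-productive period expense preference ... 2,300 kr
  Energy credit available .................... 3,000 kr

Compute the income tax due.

3,940 kr

Standard income tax:
  30,000 kr × 11% = 3,300 kr
  18,200 kr × 20% = 3,640 kr
  → 6,940 kr
  Less energy credit 3,000 kr → 3,940 kr

Alternative minimum tax:
  Adjusted income: 48,200 kr + 10,200 kr + 2,300 kr = 60,700 kr
  Exemption: 60,700 kr ≤ 86,000 kr, so full 43,000 kr applies
  Base: 60,700 kr − 43,000 kr = 17,700 kr
  17,700 kr × 16% = 2,832 kr

3,940 kr > 2,832 kr, so the standard income tax governs.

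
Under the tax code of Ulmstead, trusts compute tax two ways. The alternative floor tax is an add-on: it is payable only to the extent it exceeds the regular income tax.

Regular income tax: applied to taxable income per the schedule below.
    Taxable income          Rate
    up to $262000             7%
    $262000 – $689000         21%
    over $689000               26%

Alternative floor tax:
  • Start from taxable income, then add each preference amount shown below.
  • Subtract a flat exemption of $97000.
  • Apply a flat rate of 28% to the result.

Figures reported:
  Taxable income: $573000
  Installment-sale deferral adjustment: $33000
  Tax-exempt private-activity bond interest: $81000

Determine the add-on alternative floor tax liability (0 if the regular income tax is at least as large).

Regular income tax:
  $262000 × 7% = $18340
  $311000 × 21% = $65310
  → $83650

Alternative floor tax:
  Adjusted income: $573000 + $33000 + $81000 = $687000
  Less exemption $97000 → base $590000
  $590000 × 28% = $165200

Excess of alternative floor tax over regular income tax: $165200 − $83650 = $81550.

$81550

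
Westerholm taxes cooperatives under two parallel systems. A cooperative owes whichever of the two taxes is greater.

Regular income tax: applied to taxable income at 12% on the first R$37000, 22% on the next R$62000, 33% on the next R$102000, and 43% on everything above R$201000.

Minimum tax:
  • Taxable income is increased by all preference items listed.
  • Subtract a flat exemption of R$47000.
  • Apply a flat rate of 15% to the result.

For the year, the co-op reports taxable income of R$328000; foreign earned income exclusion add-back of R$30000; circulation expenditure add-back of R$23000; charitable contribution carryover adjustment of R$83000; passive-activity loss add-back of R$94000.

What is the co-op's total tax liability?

R$106350

Regular income tax:
  R$37000 × 12% = R$4440
  R$62000 × 22% = R$13640
  R$102000 × 33% = R$33660
  R$127000 × 43% = R$54610
  → R$106350

Minimum tax:
  Adjusted income: R$328000 + R$30000 + R$23000 + R$83000 + R$94000 = R$558000
  Less exemption R$47000 → base R$511000
  R$511000 × 15% = R$76650

R$106350 > R$76650, so the regular income tax governs.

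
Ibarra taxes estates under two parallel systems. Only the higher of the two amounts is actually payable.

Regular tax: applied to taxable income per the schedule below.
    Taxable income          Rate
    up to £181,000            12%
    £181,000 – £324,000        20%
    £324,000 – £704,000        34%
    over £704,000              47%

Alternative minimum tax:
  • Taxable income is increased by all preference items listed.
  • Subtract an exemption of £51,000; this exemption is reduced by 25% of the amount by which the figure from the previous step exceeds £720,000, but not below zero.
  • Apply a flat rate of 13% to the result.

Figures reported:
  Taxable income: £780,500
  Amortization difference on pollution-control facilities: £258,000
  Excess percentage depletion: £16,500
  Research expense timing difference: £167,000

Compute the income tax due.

Alternative minimum tax:
  Adjusted income: £780,500 + £258,000 + £16,500 + £167,000 = £1,222,000
  Exemption: 25% × (£1,222,000 − £720,000) = £125,500 ≥ £51,000, so the exemption is fully phased out
  Base: £1,222,000 − £0 = £1,222,000
  £1,222,000 × 13% = £158,860

Regular tax:
  £181,000 × 12% = £21,720
  £143,000 × 20% = £28,600
  £380,000 × 34% = £129,200
  £76,500 × 47% = £35,955
  → £215,475

£215,475 > £158,860, so the regular tax governs.

£215,475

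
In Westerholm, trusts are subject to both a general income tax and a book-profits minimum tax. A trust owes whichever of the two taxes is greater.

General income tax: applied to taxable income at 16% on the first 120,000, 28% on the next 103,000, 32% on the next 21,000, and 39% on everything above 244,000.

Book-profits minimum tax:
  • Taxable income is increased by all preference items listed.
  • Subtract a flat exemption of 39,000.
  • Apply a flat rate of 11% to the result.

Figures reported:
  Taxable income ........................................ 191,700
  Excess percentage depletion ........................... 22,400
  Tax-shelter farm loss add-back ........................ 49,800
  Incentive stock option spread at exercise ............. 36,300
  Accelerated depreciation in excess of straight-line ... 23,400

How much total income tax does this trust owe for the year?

Book-profits minimum tax:
  Adjusted income: 191,700 + 22,400 + 49,800 + 36,300 + 23,400 = 323,600
  Less exemption 39,000 → base 284,600
  284,600 × 11% = 31,306

General income tax:
  120,000 × 16% = 19,200
  71,700 × 28% = 20,076
  → 39,276

39,276 > 31,306, so the general income tax governs.

39,276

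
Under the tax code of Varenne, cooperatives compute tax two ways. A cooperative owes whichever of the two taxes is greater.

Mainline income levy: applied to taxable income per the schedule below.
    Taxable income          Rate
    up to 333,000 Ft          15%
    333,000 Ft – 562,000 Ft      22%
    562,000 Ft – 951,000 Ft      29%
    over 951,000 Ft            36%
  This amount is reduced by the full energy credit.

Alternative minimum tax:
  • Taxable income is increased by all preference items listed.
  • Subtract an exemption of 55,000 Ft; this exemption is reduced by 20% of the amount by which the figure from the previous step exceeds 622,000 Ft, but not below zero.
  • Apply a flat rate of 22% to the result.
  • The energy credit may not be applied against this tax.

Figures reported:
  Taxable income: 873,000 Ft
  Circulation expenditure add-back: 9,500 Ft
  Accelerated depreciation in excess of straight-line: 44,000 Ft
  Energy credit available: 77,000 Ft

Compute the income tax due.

Mainline income levy:
  333,000 Ft × 15% = 49,950 Ft
  229,000 Ft × 22% = 50,380 Ft
  311,000 Ft × 29% = 90,190 Ft
  → 190,520 Ft
  Less energy credit 77,000 Ft → 113,520 Ft

Alternative minimum tax:
  Adjusted income: 873,000 Ft + 9,500 Ft + 44,000 Ft = 926,500 Ft
  Exemption: 20% × (926,500 Ft − 622,000 Ft) = 60,900 Ft ≥ 55,000 Ft, so the exemption is fully phased out
  Base: 926,500 Ft − 0 Ft = 926,500 Ft
  926,500 Ft × 22% = 203,830 Ft

203,830 Ft > 113,520 Ft, so the alternative minimum tax is the binding amount.

203,830 Ft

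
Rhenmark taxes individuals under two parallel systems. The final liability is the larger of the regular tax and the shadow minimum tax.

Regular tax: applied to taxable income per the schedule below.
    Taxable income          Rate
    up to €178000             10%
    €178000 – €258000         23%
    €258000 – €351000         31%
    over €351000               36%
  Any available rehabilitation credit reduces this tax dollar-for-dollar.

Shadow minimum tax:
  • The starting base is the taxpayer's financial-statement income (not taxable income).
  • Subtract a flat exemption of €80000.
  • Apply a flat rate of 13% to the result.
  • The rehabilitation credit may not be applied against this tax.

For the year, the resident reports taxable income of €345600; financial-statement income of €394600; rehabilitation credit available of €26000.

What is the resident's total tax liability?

€40898

Shadow minimum tax:
  Base (financial-statement income): €394600
  Less exemption €80000 → base €314600
  €314600 × 13% = €40898

Regular tax:
  €178000 × 10% = €17800
  €80000 × 23% = €18400
  €87600 × 31% = €27156
  → €63356
  Less rehabilitation credit €26000 → €37356

€40898 > €37356, so the shadow minimum tax is the binding amount.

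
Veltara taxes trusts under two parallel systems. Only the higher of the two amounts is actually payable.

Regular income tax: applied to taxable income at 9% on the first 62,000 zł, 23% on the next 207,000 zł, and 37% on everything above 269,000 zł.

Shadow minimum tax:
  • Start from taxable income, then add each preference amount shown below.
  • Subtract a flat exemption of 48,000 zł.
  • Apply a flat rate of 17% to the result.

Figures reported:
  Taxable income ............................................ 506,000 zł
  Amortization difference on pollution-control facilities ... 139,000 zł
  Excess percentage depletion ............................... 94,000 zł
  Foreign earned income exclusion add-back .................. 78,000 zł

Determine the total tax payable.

140,880 zł

Regular income tax:
  62,000 zł × 9% = 5,580 zł
  207,000 zł × 23% = 47,610 zł
  237,000 zł × 37% = 87,690 zł
  → 140,880 zł

Shadow minimum tax:
  Adjusted income: 506,000 zł + 139,000 zł + 94,000 zł + 78,000 zł = 817,000 zł
  Less exemption 48,000 zł → base 769,000 zł
  769,000 zł × 17% = 130,730 zł

140,880 zł > 130,730 zł, so the regular income tax governs.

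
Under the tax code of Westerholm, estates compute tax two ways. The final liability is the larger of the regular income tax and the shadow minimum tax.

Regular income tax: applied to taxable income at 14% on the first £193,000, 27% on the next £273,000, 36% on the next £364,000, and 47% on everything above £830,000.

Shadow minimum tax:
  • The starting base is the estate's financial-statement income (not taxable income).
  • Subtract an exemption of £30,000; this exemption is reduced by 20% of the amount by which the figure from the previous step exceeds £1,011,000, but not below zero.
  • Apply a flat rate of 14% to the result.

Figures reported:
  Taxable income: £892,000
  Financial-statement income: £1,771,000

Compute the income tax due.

£260,910

Shadow minimum tax:
  Base (financial-statement income): £1,771,000
  Exemption: 20% × (£1,771,000 − £1,011,000) = £152,000 ≥ £30,000, so the exemption is fully phased out
  Base: £1,771,000 − £0 = £1,771,000
  £1,771,000 × 14% = £247,940

Regular income tax:
  £193,000 × 14% = £27,020
  £273,000 × 27% = £73,710
  £364,000 × 36% = £131,040
  £62,000 × 47% = £29,140
  → £260,910

£260,910 > £247,940, so the regular income tax governs.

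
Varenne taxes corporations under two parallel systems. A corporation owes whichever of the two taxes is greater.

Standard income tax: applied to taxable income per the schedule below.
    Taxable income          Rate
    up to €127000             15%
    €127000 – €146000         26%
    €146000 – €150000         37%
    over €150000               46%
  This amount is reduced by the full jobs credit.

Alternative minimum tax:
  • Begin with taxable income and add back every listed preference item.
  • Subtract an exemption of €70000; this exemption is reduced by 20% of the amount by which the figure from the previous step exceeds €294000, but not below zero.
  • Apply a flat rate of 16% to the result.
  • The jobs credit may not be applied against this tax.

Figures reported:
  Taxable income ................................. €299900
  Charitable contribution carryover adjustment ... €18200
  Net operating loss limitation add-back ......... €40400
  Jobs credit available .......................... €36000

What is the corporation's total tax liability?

Standard income tax:
  €127000 × 15% = €19050
  €19000 × 26% = €4940
  €4000 × 37% = €1480
  €149900 × 46% = €68954
  → €94424
  Less jobs credit €36000 → €58424

Alternative minimum tax:
  Adjusted income: €299900 + €18200 + €40400 = €358500
  Exemption: €70000 − 20% × (€358500 − €294000) = €70000 − €12900 = €57100
  Base: €358500 − €57100 = €301400
  €301400 × 16% = €48224

€58424 > €48224, so the standard income tax governs.

€58424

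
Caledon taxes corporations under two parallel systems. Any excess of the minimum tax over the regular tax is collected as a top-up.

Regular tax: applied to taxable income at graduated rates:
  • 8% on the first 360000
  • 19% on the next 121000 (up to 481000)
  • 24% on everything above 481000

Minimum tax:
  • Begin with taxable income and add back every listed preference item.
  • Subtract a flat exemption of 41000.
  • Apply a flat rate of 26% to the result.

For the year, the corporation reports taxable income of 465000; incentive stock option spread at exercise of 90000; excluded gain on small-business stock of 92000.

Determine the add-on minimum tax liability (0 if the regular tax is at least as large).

108810

Minimum tax:
  Adjusted income: 465000 + 90000 + 92000 = 647000
  Less exemption 41000 → base 606000
  606000 × 26% = 157560

Regular tax:
  360000 × 8% = 28800
  105000 × 19% = 19950
  → 48750

Excess of minimum tax over regular tax: 157560 − 48750 = 108810.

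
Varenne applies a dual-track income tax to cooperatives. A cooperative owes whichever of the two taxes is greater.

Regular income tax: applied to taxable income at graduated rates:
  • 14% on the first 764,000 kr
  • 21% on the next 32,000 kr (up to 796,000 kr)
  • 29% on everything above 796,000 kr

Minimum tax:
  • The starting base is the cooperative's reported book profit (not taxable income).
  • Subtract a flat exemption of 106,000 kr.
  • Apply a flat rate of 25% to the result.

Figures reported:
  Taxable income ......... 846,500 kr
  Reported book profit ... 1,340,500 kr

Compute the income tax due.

Minimum tax:
  Base (reported book profit): 1,340,500 kr
  Less exemption 106,000 kr → base 1,234,500 kr
  1,234,500 kr × 25% = 308,625 kr

Regular income tax:
  764,000 kr × 14% = 106,960 kr
  32,000 kr × 21% = 6,720 kr
  50,500 kr × 29% = 14,645 kr
  → 128,325 kr

308,625 kr > 128,325 kr, so the minimum tax is the binding amount.

308,625 kr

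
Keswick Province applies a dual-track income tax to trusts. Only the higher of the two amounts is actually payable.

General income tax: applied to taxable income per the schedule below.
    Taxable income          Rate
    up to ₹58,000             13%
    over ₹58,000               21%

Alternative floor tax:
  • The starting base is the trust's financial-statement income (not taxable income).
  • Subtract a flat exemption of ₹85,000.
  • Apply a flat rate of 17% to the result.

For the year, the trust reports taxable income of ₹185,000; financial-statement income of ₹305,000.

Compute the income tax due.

₹37,400

Alternative floor tax:
  Base (financial-statement income): ₹305,000
  Less exemption ₹85,000 → base ₹220,000
  ₹220,000 × 17% = ₹37,400

General income tax:
  ₹58,000 × 13% = ₹7,540
  ₹127,000 × 21% = ₹26,670
  → ₹34,210

₹37,400 > ₹34,210, so the alternative floor tax is the binding amount.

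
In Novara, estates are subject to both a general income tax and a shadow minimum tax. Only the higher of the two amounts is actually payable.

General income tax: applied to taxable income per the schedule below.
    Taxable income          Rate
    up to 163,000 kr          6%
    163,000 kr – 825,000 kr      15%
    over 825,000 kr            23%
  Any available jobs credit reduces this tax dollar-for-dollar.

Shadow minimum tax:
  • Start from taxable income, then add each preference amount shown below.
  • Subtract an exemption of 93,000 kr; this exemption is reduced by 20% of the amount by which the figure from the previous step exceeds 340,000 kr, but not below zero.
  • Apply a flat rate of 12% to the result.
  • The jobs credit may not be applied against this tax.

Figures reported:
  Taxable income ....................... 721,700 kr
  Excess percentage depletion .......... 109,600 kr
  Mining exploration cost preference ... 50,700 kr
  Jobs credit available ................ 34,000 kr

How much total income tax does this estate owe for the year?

Shadow minimum tax:
  Adjusted income: 721,700 kr + 109,600 kr + 50,700 kr = 882,000 kr
  Exemption: 20% × (882,000 kr − 340,000 kr) = 108,400 kr ≥ 93,000 kr, so the exemption is fully phased out
  Base: 882,000 kr − 0 kr = 882,000 kr
  882,000 kr × 12% = 105,840 kr

General income tax:
  163,000 kr × 6% = 9,780 kr
  558,700 kr × 15% = 83,805 kr
  → 93,585 kr
  Less jobs credit 34,000 kr → 59,585 kr

105,840 kr > 59,585 kr, so the shadow minimum tax is the binding amount.

105,840 kr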